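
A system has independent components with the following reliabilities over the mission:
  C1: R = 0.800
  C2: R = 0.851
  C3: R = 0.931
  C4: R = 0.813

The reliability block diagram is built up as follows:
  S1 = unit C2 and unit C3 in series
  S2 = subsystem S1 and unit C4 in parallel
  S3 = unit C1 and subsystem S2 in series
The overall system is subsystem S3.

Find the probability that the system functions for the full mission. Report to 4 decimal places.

Series (C2 and C3): 0.851000 × 0.931000 = 0.792281
Parallel ([0.792281] and C4): 1 − (1 − 0.792281)(1 − 0.813000) = 0.961157
Series (C1 and [0.961157]): 0.800000 × 0.961157 = 0.7689

0.7689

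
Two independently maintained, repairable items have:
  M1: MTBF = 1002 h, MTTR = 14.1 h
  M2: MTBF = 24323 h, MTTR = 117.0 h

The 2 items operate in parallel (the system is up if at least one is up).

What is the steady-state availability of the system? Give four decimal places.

A(M1) = MTBF/(MTBF+MTTR) = 1002/(1002+14.1) = 0.986123
A(M2) = MTBF/(MTBF+MTTR) = 24323/(24323+117.0) = 0.995213
Parallel availability: 1 − (1 − 0.986123)(1 − 0.995213) = 0.9999

0.9999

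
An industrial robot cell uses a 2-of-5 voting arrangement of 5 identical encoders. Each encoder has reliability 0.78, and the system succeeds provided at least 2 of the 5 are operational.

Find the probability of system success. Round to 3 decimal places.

R = Σ_{i=2}^{5} C(5,i) p^i (1−p)^{5−i} with p = 0.78
C(5,2)·0.78^2·0.22^3 = 0.06478
C(5,3)·0.78^3·0.22^2 = 0.22968
C(5,4)·0.78^4·0.22^1 = 0.40717
C(5,5)·0.78^5·0.22^0 = 0.28872
Sum = 0.990

0.990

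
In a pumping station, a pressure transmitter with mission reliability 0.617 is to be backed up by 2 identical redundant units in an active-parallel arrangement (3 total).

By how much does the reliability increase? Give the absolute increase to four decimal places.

R_before = 0.617
R_after = 1 − (1 − 0.617)^3 = 0.9438
ΔR = 0.9438 − 0.617 = 0.3268

0.3268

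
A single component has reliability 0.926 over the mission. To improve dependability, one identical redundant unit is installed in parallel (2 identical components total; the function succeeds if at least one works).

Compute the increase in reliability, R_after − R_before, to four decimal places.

0.0685

R_before = 0.926
R_after = 1 − (1 − 0.926)^2 = 0.9945
ΔR = 0.9945 − 0.926 = 0.0685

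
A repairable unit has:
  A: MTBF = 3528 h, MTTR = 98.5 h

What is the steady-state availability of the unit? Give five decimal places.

0.97284

A(A) = MTBF/(MTBF+MTTR) = 3528/(3528+98.5) = 0.97284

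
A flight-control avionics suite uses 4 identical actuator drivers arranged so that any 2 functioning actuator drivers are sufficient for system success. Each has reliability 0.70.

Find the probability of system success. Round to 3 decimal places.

R = Σ_{i=2}^{4} C(4,i) p^i (1−p)^{4−i} with p = 0.70
C(4,2)·0.70^2·0.30^2 = 0.26460
C(4,3)·0.70^3·0.30^1 = 0.41160
C(4,4)·0.70^4·0.30^0 = 0.24010
Sum = 0.916

0.916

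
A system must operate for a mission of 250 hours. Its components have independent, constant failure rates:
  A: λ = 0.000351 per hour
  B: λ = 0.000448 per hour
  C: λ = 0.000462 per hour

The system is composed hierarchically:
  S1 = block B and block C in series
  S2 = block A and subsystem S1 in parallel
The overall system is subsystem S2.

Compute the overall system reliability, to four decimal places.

0.9829

R(A) = exp(−0.000351 × 250) = 0.915990
R(B) = exp(−0.000448 × 250) = 0.894044
R(C) = exp(−0.000462 × 250) = 0.890921
Series (B and C): 0.894044 × 0.890921 = 0.796523
Parallel (A and [0.796523]): 1 − (1 − 0.915990)(1 − 0.796523) = 0.9829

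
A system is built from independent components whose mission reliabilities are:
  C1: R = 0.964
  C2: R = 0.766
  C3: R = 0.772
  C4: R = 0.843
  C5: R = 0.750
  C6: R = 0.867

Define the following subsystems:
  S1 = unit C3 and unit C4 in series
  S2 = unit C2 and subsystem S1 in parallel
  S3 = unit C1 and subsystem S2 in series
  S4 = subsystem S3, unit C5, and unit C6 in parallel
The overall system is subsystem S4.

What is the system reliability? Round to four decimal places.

0.9962

Series (C3 and C4): 0.772000 × 0.843000 = 0.650796
Parallel (C2 and [0.650796]): 1 − (1 − 0.766000)(1 − 0.650796) = 0.918286
Series (C1 and [0.918286]): 0.964000 × 0.918286 = 0.885228
Parallel ([0.885228], C5, and C6): 1 − (1 − 0.885228)(1 − 0.750000)(1 − 0.867000) = 0.9962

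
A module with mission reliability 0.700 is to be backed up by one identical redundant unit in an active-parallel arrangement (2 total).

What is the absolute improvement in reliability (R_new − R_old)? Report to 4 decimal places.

R_before = 0.700
R_after = 1 − (1 − 0.700)^2 = 0.9100
ΔR = 0.9100 − 0.700 = 0.2100

0.2100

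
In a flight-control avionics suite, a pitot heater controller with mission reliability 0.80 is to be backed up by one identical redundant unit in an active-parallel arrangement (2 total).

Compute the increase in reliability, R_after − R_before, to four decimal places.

0.1600

R_before = 0.80
R_after = 1 − (1 − 0.80)^2 = 0.9600
ΔR = 0.9600 − 0.80 = 0.1600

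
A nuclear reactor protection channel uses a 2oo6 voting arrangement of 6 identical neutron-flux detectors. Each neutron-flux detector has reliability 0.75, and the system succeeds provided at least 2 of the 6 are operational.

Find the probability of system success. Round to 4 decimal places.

R = Σ_{i=2}^{6} C(6,i) p^i (1−p)^{6−i} with p = 0.75
C(6,2)·0.75^2·0.25^4 = 0.032959
C(6,3)·0.75^3·0.25^3 = 0.131836
C(6,4)·0.75^4·0.25^2 = 0.296631
C(6,5)·0.75^5·0.25^1 = 0.355957
C(6,6)·0.75^6·0.25^0 = 0.177979
Sum = 0.9954

0.9954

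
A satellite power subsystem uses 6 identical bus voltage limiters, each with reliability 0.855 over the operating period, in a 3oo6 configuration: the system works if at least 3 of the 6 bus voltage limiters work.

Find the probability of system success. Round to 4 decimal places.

R = Σ_{i=3}^{6} C(6,i) p^i (1−p)^{6−i} with p = 0.855
C(6,3)·0.855^3·0.145^3 = 0.038109
C(6,4)·0.855^4·0.145^2 = 0.168536
C(6,5)·0.855^5·0.145^1 = 0.397512
C(6,6)·0.855^6·0.145^0 = 0.390658
Sum = 0.9948

0.9948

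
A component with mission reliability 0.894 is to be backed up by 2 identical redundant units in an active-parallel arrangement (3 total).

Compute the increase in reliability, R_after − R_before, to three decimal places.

R_before = 0.894
R_after = 1 − (1 − 0.894)^3 = 0.999
ΔR = 0.999 − 0.894 = 0.105

0.105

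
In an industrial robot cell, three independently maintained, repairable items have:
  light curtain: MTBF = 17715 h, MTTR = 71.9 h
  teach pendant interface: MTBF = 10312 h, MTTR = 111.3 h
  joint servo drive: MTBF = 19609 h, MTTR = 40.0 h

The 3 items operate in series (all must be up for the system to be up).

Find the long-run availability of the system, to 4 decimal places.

A(light curtain) = MTBF/(MTBF+MTTR) = 17715/(17715+71.9) = 0.995958
A(teach pendant interface) = MTBF/(MTBF+MTTR) = 10312/(10312+111.3) = 0.989322
A(joint servo drive) = MTBF/(MTBF+MTTR) = 19609/(19609+40.0) = 0.997964
Series availability: 0.995958 × 0.989322 × 0.997964 = 0.9833

0.9833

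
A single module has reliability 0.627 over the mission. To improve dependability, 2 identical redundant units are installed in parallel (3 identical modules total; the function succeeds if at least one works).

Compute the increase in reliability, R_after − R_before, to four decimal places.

0.3211

R_before = 0.627
R_after = 1 − (1 − 0.627)^3 = 0.9481
ΔR = 0.9481 − 0.627 = 0.3211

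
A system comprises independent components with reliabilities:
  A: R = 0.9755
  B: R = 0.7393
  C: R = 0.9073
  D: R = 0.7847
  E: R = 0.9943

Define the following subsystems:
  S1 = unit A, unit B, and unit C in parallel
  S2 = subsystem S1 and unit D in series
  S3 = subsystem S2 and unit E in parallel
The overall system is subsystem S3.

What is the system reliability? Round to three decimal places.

Parallel (A, B, and C): 1 − (1 − 0.97550)(1 − 0.73930)(1 − 0.90730) = 0.99941
Series ([0.99941] and D): 0.99941 × 0.78470 = 0.78424
Parallel ([0.78424] and E): 1 − (1 − 0.78424)(1 − 0.99430) = 0.999

0.999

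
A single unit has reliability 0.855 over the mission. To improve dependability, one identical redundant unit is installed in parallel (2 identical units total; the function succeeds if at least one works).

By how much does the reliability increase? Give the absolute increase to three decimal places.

R_before = 0.855
R_after = 1 − (1 − 0.855)^2 = 0.979
ΔR = 0.979 − 0.855 = 0.124

0.124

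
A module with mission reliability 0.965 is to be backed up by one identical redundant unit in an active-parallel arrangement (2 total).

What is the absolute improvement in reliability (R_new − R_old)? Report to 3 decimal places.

R_before = 0.965
R_after = 1 − (1 − 0.965)^2 = 0.999
ΔR = 0.999 − 0.965 = 0.034

0.034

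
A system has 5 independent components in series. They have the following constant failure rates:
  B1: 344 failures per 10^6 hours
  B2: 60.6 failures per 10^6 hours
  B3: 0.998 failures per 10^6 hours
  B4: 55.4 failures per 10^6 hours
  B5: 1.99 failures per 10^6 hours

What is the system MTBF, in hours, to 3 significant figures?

2160

Series of exponential components: λ_sys = Σ λ_i
λ_sys = 0.000344 + 0.0000606 + 0.000000998 + 0.0000554 + 0.00000199 = 4.6299e-04 /h
MTBF = 1 / λ_sys = 2160 h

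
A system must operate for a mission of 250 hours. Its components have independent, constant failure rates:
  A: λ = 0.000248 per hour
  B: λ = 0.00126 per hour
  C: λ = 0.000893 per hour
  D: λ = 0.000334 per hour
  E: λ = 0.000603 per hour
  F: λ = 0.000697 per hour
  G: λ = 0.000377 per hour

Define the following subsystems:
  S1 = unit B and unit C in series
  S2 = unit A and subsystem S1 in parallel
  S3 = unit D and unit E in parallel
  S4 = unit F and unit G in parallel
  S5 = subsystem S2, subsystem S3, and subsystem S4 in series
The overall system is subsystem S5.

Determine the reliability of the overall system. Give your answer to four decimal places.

R(A) = exp(−0.000248 × 250) = 0.939883
R(B) = exp(−0.00126 × 250) = 0.729789
R(C) = exp(−0.000893 × 250) = 0.799915
R(D) = exp(−0.000334 × 250) = 0.919891
R(E) = exp(−0.000603 × 250) = 0.860063
R(F) = exp(−0.000697 × 250) = 0.840087
R(G) = exp(−0.000377 × 250) = 0.910055
Series (B and C): 0.729789 × 0.799915 = 0.583769
Parallel (A and [0.583769]): 1 − (1 − 0.939883)(1 − 0.583769) = 0.974977
Parallel (D and E): 1 − (1 − 0.919891)(1 − 0.860063) = 0.988790
Parallel (F and G): 1 − (1 − 0.840087)(1 − 0.910055) = 0.985617
Series ([0.974977], [0.988790], and [0.985617]): 0.974977 × 0.988790 × 0.985617 = 0.9502

0.9502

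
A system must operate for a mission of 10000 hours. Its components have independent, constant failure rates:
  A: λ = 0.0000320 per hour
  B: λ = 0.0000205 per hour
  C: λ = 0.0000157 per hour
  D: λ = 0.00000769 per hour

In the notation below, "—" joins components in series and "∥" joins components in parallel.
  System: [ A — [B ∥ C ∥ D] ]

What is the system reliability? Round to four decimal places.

0.7247

R(A) = exp(−0.0000320 × 10000) = 0.726149
R(B) = exp(−0.0000205 × 10000) = 0.814647
R(C) = exp(−0.0000157 × 10000) = 0.854704
R(D) = exp(−0.00000769 × 10000) = 0.925982
Parallel (B, C, and D): 1 − (1 − 0.814647)(1 − 0.854704)(1 − 0.925982) = 0.998007
Series (A and [0.998007]): 0.726149 × 0.998007 = 0.7247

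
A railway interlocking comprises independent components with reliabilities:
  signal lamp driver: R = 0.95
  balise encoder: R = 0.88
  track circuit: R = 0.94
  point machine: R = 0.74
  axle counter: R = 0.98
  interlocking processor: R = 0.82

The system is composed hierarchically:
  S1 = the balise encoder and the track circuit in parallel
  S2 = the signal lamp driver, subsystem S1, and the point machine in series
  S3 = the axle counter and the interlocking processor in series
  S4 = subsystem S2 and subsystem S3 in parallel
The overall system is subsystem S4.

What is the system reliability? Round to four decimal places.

Parallel (balise encoder and track circuit): 1 − (1 − 0.880000)(1 − 0.940000) = 0.992800
Series (signal lamp driver, [0.992800], and point machine): 0.950000 × 0.992800 × 0.740000 = 0.697938
Series (axle counter and interlocking processor): 0.980000 × 0.820000 = 0.803600
Parallel ([0.697938] and [0.803600]): 1 − (1 − 0.697938)(1 − 0.803600) = 0.9407

0.9407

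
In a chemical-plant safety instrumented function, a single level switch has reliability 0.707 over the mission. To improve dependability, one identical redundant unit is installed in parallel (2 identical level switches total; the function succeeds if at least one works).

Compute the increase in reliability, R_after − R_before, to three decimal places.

0.207

R_before = 0.707
R_after = 1 − (1 − 0.707)^2 = 0.914
ΔR = 0.914 − 0.707 = 0.207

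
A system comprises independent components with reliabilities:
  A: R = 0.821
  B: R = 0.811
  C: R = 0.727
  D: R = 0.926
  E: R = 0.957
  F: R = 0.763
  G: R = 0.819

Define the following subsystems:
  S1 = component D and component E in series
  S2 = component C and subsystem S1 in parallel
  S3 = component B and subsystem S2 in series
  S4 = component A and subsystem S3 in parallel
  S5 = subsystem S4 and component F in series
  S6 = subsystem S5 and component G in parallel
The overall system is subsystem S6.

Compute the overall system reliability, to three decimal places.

0.952

Series (D and E): 0.92600 × 0.95700 = 0.88618
Parallel (C and [0.88618]): 1 − (1 − 0.72700)(1 − 0.88618) = 0.96893
Series (B and [0.96893]): 0.81100 × 0.96893 = 0.78580
Parallel (A and [0.78580]): 1 − (1 − 0.82100)(1 − 0.78580) = 0.96166
Series ([0.96166] and F): 0.96166 × 0.76300 = 0.73375
Parallel ([0.73375] and G): 1 − (1 − 0.73375)(1 − 0.81900) = 0.952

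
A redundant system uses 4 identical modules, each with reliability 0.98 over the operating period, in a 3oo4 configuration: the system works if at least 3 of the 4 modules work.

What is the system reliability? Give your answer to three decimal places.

R = Σ_{i=3}^{4} C(4,i) p^i (1−p)^{4−i} with p = 0.98
C(4,3)·0.98^3·0.02^1 = 0.07530
C(4,4)·0.98^4·0.02^0 = 0.92237
Sum = 0.998

0.998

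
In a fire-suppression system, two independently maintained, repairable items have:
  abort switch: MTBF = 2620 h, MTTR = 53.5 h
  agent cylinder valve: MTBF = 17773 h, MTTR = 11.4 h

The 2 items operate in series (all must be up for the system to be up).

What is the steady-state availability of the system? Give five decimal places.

A(abort switch) = MTBF/(MTBF+MTTR) = 2620/(2620+53.5) = 0.979989
A(agent cylinder valve) = MTBF/(MTBF+MTTR) = 17773/(17773+11.4) = 0.999359
Series availability: 0.979989 × 0.999359 = 0.97936

0.97936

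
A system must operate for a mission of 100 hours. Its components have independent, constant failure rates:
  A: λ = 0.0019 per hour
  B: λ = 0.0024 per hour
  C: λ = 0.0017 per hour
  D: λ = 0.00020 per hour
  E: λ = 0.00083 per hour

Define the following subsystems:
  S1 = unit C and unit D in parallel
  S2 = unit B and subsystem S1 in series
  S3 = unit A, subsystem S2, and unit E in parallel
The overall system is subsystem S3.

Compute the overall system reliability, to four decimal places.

0.9970

R(A) = exp(−0.0019 × 100) = 0.826959
R(B) = exp(−0.0024 × 100) = 0.786628
R(C) = exp(−0.0017 × 100) = 0.843665
R(D) = exp(−0.00020 × 100) = 0.980199
R(E) = exp(−0.00083 × 100) = 0.920351
Parallel (C and D): 1 − (1 − 0.843665)(1 − 0.980199) = 0.996904
Series (B and [0.996904]): 0.786628 × 0.996904 = 0.784193
Parallel (A, [0.784193], and E): 1 − (1 − 0.826959)(1 − 0.784193)(1 − 0.920351) = 0.9970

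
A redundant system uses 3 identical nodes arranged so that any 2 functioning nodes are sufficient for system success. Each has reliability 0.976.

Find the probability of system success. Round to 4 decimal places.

0.9983

R = Σ_{i=2}^{3} C(3,i) p^i (1−p)^{3−i} with p = 0.976
C(3,2)·0.976^2·0.024^1 = 0.068585
C(3,3)·0.976^3·0.024^0 = 0.929714
Sum = 0.9983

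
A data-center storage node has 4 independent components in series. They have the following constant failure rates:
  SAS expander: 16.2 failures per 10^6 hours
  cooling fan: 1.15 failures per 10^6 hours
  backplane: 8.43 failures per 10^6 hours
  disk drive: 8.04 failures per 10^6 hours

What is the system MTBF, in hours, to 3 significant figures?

29600

Series of exponential components: λ_sys = Σ λ_i
λ_sys = 0.0000162 + 0.00000115 + 0.00000843 + 0.00000804 = 3.3820e-05 /h
MTBF = 1 / λ_sys = 29600 h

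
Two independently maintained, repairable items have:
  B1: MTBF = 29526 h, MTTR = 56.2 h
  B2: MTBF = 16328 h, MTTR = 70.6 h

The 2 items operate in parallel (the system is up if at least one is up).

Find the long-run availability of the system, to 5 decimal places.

A(B1) = MTBF/(MTBF+MTTR) = 29526/(29526+56.2) = 0.998100
A(B2) = MTBF/(MTBF+MTTR) = 16328/(16328+70.6) = 0.995695
Parallel availability: 1 − (1 − 0.998100)(1 − 0.995695) = 0.99999

0.99999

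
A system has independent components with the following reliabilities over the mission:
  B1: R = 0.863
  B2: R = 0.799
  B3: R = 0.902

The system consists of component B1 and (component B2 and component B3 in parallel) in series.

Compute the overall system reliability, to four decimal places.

0.8460

Parallel (B2 and B3): 1 − (1 − 0.799000)(1 − 0.902000) = 0.980302
Series (B1 and [0.980302]): 0.863000 × 0.980302 = 0.8460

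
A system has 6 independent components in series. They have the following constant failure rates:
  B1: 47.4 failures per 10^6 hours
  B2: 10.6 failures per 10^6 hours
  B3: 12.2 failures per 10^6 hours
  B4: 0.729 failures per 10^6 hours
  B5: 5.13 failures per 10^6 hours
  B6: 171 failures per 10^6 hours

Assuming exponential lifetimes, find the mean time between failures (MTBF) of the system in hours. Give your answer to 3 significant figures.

Series of exponential components: λ_sys = Σ λ_i
λ_sys = 0.0000474 + 0.0000106 + 0.0000122 + 0.000000729 + 0.00000513 + 0.000171 = 2.4706e-04 /h
MTBF = 1 / λ_sys = 4050 h

4050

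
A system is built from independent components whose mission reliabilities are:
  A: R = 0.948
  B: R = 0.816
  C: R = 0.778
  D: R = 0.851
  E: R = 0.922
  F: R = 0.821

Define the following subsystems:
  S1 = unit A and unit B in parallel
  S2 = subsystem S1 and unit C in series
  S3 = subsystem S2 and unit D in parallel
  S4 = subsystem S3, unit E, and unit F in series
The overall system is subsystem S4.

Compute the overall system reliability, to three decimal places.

Parallel (A and B): 1 − (1 − 0.94800)(1 − 0.81600) = 0.99043
Series ([0.99043] and C): 0.99043 × 0.77800 = 0.77055
Parallel ([0.77055] and D): 1 − (1 − 0.77055)(1 − 0.85100) = 0.96581
Series ([0.96581], E, and F): 0.96581 × 0.92200 × 0.82100 = 0.731

0.731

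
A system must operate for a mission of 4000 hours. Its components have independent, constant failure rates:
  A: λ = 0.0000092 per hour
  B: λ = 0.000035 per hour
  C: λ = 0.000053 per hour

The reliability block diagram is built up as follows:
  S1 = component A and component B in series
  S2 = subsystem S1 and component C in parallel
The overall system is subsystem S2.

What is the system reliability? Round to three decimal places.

0.969

R(A) = exp(−0.0000092 × 4000) = 0.96387
R(B) = exp(−0.000035 × 4000) = 0.86936
R(C) = exp(−0.000053 × 4000) = 0.80896
Series (A and B): 0.96387 × 0.86936 = 0.83795
Parallel ([0.83795] and C): 1 − (1 − 0.83795)(1 − 0.80896) = 0.969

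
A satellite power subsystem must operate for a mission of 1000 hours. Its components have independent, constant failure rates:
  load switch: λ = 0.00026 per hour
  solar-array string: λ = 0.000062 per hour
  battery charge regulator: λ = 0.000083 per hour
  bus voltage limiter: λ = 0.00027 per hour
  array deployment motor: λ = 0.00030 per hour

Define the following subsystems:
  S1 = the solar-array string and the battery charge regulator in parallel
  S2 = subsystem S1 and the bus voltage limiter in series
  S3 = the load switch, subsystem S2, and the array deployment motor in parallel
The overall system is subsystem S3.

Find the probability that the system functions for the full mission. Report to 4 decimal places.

0.9857

R(load switch) = exp(−0.00026 × 1000) = 0.771052
R(solar-array string) = exp(−0.000062 × 1000) = 0.939883
R(battery charge regulator) = exp(−0.000083 × 1000) = 0.920351
R(bus voltage limiter) = exp(−0.00027 × 1000) = 0.763379
R(array deployment motor) = exp(−0.00030 × 1000) = 0.740818
Parallel (solar-array string and battery charge regulator): 1 − (1 − 0.939883)(1 − 0.920351) = 0.995212
Series ([0.995212] and bus voltage limiter): 0.995212 × 0.763379 = 0.759724
Parallel (load switch, [0.759724], and array deployment motor): 1 − (1 − 0.771052)(1 − 0.759724)(1 − 0.740818) = 0.9857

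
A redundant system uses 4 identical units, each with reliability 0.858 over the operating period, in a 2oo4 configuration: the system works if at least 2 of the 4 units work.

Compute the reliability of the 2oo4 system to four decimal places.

R = Σ_{i=2}^{4} C(4,i) p^i (1−p)^{4−i} with p = 0.858
C(4,2)·0.858^2·0.142^2 = 0.089064
C(4,3)·0.858^3·0.142^1 = 0.358765
C(4,4)·0.858^4·0.142^0 = 0.541937
Sum = 0.9898

0.9898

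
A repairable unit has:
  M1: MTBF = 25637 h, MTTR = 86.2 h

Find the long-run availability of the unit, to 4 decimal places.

0.9966

A(M1) = MTBF/(MTBF+MTTR) = 25637/(25637+86.2) = 0.9966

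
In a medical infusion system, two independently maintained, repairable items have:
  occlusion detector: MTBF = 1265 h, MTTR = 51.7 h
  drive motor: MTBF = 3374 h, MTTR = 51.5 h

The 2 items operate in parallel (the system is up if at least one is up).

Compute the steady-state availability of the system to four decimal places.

A(occlusion detector) = MTBF/(MTBF+MTTR) = 1265/(1265+51.7) = 0.960735
A(drive motor) = MTBF/(MTBF+MTTR) = 3374/(3374+51.5) = 0.984966
Parallel availability: 1 − (1 − 0.960735)(1 − 0.984966) = 0.9994

0.9994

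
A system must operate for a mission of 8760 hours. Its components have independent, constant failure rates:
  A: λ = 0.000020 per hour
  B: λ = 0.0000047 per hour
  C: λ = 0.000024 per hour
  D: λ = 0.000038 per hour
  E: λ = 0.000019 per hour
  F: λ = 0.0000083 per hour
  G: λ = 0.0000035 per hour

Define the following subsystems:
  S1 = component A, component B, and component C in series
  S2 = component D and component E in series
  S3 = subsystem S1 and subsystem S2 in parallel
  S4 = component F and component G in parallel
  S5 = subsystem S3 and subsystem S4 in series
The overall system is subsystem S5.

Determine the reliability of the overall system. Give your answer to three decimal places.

0.862

R(A) = exp(−0.000020 × 8760) = 0.83929
R(B) = exp(−0.0000047 × 8760) = 0.95966
R(C) = exp(−0.000024 × 8760) = 0.81039
R(D) = exp(−0.000038 × 8760) = 0.71686
R(E) = exp(−0.000019 × 8760) = 0.84667
R(F) = exp(−0.0000083 × 8760) = 0.92987
R(G) = exp(−0.0000035 × 8760) = 0.96981
Series (A, B, and C): 0.83929 × 0.95966 × 0.81039 = 0.65271
Series (D and E): 0.71686 × 0.84667 = 0.60694
Parallel ([0.65271] and [0.60694]): 1 − (1 − 0.65271)(1 − 0.60694) = 0.86349
Parallel (F and G): 1 − (1 − 0.92987)(1 − 0.96981) = 0.99788
Series ([0.86349] and [0.99788]): 0.86349 × 0.99788 = 0.862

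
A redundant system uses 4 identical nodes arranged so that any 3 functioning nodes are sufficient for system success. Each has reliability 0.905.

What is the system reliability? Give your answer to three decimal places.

R = Σ_{i=3}^{4} C(4,i) p^i (1−p)^{4−i} with p = 0.905
C(4,3)·0.905^3·0.095^1 = 0.28166
C(4,4)·0.905^4·0.095^0 = 0.67080
Sum = 0.952

0.952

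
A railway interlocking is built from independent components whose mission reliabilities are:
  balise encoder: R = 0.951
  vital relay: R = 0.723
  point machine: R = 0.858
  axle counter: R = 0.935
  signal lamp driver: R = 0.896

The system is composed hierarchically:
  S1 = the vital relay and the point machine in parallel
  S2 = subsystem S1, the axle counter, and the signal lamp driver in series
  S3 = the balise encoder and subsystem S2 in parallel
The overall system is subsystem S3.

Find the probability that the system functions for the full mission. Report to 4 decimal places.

0.9904

Parallel (vital relay and point machine): 1 − (1 − 0.723000)(1 − 0.858000) = 0.960666
Series ([0.960666], axle counter, and signal lamp driver): 0.960666 × 0.935000 × 0.896000 = 0.804808
Parallel (balise encoder and [0.804808]): 1 − (1 − 0.951000)(1 − 0.804808) = 0.9904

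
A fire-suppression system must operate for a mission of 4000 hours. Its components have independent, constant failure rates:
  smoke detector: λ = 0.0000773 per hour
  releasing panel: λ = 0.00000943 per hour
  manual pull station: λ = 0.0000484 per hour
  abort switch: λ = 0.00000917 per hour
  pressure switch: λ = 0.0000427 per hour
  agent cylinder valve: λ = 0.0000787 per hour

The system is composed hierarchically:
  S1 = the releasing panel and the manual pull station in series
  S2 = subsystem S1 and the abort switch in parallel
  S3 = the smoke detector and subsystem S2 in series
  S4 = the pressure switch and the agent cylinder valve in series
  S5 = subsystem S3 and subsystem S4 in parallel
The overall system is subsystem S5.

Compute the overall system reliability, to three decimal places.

R(smoke detector) = exp(−0.0000773 × 4000) = 0.73403
R(releasing panel) = exp(−0.00000943 × 4000) = 0.96298
R(manual pull station) = exp(−0.0000484 × 4000) = 0.82399
R(abort switch) = exp(−0.00000917 × 4000) = 0.96398
R(pressure switch) = exp(−0.0000427 × 4000) = 0.84299
R(agent cylinder valve) = exp(−0.0000787 × 4000) = 0.72993
Series (releasing panel and manual pull station): 0.96298 × 0.82399 = 0.79349
Parallel ([0.79349] and abort switch): 1 − (1 − 0.79349)(1 − 0.96398) = 0.99256
Series (smoke detector and [0.99256]): 0.73403 × 0.99256 = 0.72857
Series (pressure switch and agent cylinder valve): 0.84299 × 0.72993 = 0.61532
Parallel ([0.72857] and [0.61532]): 1 − (1 − 0.72857)(1 − 0.61532) = 0.896

0.896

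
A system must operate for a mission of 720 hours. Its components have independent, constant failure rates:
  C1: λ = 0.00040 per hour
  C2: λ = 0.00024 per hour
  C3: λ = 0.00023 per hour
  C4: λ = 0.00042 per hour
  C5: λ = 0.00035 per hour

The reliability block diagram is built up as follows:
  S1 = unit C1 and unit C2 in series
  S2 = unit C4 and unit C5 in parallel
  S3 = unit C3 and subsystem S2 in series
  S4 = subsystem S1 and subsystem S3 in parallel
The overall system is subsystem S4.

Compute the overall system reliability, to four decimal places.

R(C1) = exp(−0.00040 × 720) = 0.749762
R(C2) = exp(−0.00024 × 720) = 0.841306
R(C3) = exp(−0.00023 × 720) = 0.847385
R(C4) = exp(−0.00042 × 720) = 0.739042
R(C5) = exp(−0.00035 × 720) = 0.777245
Series (C1 and C2): 0.749762 × 0.841306 = 0.630779
Parallel (C4 and C5): 1 − (1 − 0.739042)(1 − 0.777245) = 0.941870
Series (C3 and [0.941870]): 0.847385 × 0.941870 = 0.798127
Parallel ([0.630779] and [0.798127]): 1 − (1 − 0.630779)(1 − 0.798127) = 0.9255

0.9255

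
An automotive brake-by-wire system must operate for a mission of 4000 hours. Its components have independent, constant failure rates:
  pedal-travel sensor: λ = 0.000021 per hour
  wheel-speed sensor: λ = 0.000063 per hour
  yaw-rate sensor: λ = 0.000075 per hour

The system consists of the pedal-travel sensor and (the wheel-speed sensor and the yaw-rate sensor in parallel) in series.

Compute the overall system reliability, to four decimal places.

0.8663

R(pedal-travel sensor) = exp(−0.000021 × 4000) = 0.919431
R(wheel-speed sensor) = exp(−0.000063 × 4000) = 0.777245
R(yaw-rate sensor) = exp(−0.000075 × 4000) = 0.740818
Parallel (wheel-speed sensor and yaw-rate sensor): 1 − (1 − 0.777245)(1 − 0.740818) = 0.942266
Series (pedal-travel sensor and [0.942266]): 0.919431 × 0.942266 = 0.8663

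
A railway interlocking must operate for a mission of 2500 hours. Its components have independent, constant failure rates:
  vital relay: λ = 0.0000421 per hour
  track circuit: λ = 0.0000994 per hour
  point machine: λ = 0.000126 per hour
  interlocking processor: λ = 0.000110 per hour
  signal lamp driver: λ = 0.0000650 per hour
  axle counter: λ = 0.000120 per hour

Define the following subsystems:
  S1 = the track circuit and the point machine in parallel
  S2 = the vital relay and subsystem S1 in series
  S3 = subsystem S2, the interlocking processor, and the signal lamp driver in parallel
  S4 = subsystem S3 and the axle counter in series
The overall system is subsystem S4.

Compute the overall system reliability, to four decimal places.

R(vital relay) = exp(−0.0000421 × 2500) = 0.900099
R(track circuit) = exp(−0.0000994 × 2500) = 0.779970
R(point machine) = exp(−0.000126 × 2500) = 0.729789
R(interlocking processor) = exp(−0.000110 × 2500) = 0.759572
R(signal lamp driver) = exp(−0.0000650 × 2500) = 0.850016
R(axle counter) = exp(−0.000120 × 2500) = 0.740818
Parallel (track circuit and point machine): 1 − (1 − 0.779970)(1 − 0.729789) = 0.940545
Series (vital relay and [0.940545]): 0.900099 × 0.940545 = 0.846584
Parallel ([0.846584], interlocking processor, and signal lamp driver): 1 − (1 − 0.846584)(1 − 0.759572)(1 − 0.850016) = 0.994468
Series ([0.994468] and axle counter): 0.994468 × 0.740818 = 0.7367

0.7367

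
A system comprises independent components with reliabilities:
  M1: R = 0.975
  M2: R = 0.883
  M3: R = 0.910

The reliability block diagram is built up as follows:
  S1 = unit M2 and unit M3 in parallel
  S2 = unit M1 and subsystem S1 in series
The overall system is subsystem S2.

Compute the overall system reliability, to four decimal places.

Parallel (M2 and M3): 1 − (1 − 0.883000)(1 − 0.910000) = 0.989470
Series (M1 and [0.989470]): 0.975000 × 0.989470 = 0.9647

0.9647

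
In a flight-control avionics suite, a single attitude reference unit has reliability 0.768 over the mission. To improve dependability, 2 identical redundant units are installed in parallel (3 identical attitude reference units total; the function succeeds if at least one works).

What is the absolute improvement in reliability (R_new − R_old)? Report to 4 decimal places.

0.2195

R_before = 0.768
R_after = 1 − (1 − 0.768)^3 = 0.9875
ΔR = 0.9875 − 0.768 = 0.2195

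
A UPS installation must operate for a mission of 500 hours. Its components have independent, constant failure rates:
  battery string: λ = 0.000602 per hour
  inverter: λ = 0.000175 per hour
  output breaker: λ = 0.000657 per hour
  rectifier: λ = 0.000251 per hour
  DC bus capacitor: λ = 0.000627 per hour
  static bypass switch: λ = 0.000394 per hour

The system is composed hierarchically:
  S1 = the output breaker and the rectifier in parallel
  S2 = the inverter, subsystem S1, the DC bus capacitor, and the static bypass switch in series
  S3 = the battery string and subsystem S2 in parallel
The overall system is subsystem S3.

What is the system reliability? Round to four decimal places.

0.8783

R(battery string) = exp(−0.000602 × 500) = 0.740078
R(inverter) = exp(−0.000175 × 500) = 0.916219
R(output breaker) = exp(−0.000657 × 500) = 0.720003
R(rectifier) = exp(−0.000251 × 500) = 0.882056
R(DC bus capacitor) = exp(−0.000627 × 500) = 0.730884
R(static bypass switch) = exp(−0.000394 × 500) = 0.821191
Parallel (output breaker and rectifier): 1 − (1 − 0.720003)(1 − 0.882056) = 0.966976
Series (inverter, [0.966976], DC bus capacitor, and static bypass switch): 0.916219 × 0.966976 × 0.730884 × 0.821191 = 0.531750
Parallel (battery string and [0.531750]): 1 − (1 − 0.740078)(1 − 0.531750) = 0.8783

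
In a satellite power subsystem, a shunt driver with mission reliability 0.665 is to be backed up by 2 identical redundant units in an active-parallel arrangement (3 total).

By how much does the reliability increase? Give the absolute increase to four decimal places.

R_before = 0.665
R_after = 1 − (1 − 0.665)^3 = 0.9624
ΔR = 0.9624 − 0.665 = 0.2974

0.2974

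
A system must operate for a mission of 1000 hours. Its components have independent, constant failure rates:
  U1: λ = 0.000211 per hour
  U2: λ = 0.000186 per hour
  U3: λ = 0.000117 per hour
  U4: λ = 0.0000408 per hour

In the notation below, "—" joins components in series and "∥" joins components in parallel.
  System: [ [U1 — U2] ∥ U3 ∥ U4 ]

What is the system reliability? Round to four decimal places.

0.9986

R(U1) = exp(−0.000211 × 1000) = 0.809774
R(U2) = exp(−0.000186 × 1000) = 0.830274
R(U3) = exp(−0.000117 × 1000) = 0.889585
R(U4) = exp(−0.0000408 × 1000) = 0.960021
Series (U1 and U2): 0.809774 × 0.830274 = 0.672334
Parallel ([0.672334], U3, and U4): 1 − (1 − 0.672334)(1 − 0.889585)(1 − 0.960021) = 0.9986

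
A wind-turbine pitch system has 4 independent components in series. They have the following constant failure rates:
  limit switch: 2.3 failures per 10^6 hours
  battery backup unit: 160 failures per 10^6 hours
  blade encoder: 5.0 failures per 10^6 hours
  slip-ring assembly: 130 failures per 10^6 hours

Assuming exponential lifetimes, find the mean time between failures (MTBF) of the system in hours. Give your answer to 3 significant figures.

Series of exponential components: λ_sys = Σ λ_i
λ_sys = 0.0000023 + 0.00016 + 0.0000050 + 0.00013 = 2.9730e-04 /h
MTBF = 1 / λ_sys = 3360 h

3360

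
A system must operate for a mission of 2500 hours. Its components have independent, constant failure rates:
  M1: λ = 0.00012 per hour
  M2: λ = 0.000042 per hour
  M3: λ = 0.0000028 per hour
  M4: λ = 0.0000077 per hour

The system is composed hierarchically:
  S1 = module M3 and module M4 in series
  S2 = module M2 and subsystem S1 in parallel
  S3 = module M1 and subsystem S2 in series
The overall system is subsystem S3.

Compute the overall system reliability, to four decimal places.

0.7389

R(M1) = exp(−0.00012 × 2500) = 0.740818
R(M2) = exp(−0.000042 × 2500) = 0.900325
R(M3) = exp(−0.0000028 × 2500) = 0.993024
R(M4) = exp(−0.0000077 × 2500) = 0.980934
Series (M3 and M4): 0.993024 × 0.980934 = 0.974091
Parallel (M2 and [0.974091]): 1 − (1 − 0.900325)(1 − 0.974091) = 0.997418
Series (M1 and [0.997418]): 0.740818 × 0.997418 = 0.7389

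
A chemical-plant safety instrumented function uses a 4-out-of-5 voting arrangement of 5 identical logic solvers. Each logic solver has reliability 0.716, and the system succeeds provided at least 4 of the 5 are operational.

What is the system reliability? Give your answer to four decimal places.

R = Σ_{i=4}^{5} C(5,i) p^i (1−p)^{5−i} with p = 0.716
C(5,4)·0.716^4·0.284^1 = 0.373199
C(5,5)·0.716^5·0.284^0 = 0.188176
Sum = 0.5614

0.5614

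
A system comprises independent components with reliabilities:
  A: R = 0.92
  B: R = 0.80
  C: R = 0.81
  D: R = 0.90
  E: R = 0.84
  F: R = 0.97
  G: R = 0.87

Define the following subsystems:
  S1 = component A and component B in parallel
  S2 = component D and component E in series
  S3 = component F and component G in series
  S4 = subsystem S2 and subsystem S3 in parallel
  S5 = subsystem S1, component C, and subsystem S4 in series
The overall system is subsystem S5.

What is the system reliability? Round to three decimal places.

0.767

Parallel (A and B): 1 − (1 − 0.92000)(1 − 0.80000) = 0.98400
Series (D and E): 0.90000 × 0.84000 = 0.75600
Series (F and G): 0.97000 × 0.87000 = 0.84390
Parallel ([0.75600] and [0.84390]): 1 − (1 − 0.75600)(1 − 0.84390) = 0.96191
Series ([0.98400], C, and [0.96191]): 0.98400 × 0.81000 × 0.96191 = 0.767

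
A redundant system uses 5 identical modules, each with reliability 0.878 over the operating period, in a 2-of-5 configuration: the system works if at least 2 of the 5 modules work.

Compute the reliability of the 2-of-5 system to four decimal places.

R = Σ_{i=2}^{5} C(5,i) p^i (1−p)^{5−i} with p = 0.878
C(5,2)·0.878^2·0.122^3 = 0.013998
C(5,3)·0.878^3·0.122^2 = 0.100740
C(5,4)·0.878^4·0.122^1 = 0.362500
C(5,5)·0.878^5·0.122^0 = 0.521762
Sum = 0.9990

0.9990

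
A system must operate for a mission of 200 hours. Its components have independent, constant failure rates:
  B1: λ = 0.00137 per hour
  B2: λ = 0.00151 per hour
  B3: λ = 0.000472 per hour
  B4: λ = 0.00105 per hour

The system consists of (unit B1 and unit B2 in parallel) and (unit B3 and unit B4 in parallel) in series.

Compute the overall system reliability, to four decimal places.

R(B1) = exp(−0.00137 × 200) = 0.760332
R(B2) = exp(−0.00151 × 200) = 0.739338
R(B3) = exp(−0.000472 × 200) = 0.909919
R(B4) = exp(−0.00105 × 200) = 0.810584
Parallel (B1 and B2): 1 − (1 − 0.760332)(1 − 0.739338) = 0.937528
Parallel (B3 and B4): 1 − (1 − 0.909919)(1 − 0.810584) = 0.982937
Series ([0.937528] and [0.982937]): 0.937528 × 0.982937 = 0.9215

0.9215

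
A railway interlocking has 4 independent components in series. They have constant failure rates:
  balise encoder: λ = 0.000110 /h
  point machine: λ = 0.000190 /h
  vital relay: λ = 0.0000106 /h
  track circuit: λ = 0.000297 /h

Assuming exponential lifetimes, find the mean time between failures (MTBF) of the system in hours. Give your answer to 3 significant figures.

Series of exponential components: λ_sys = Σ λ_i
λ_sys = 0.000110 + 0.000190 + 0.0000106 + 0.000297 = 6.0760e-04 /h
MTBF = 1 / λ_sys = 1650 h

1650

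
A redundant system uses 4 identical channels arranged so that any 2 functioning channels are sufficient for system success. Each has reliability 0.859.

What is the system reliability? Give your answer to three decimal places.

0.990

R = Σ_{i=2}^{4} C(4,i) p^i (1−p)^{4−i} with p = 0.859
C(4,2)·0.859^2·0.141^2 = 0.08802
C(4,3)·0.859^3·0.141^1 = 0.35749
C(4,4)·0.859^4·0.141^0 = 0.54447
Sum = 0.990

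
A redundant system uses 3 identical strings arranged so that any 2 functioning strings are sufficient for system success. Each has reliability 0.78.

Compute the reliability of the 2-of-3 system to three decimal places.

R = Σ_{i=2}^{3} C(3,i) p^i (1−p)^{3−i} with p = 0.78
C(3,2)·0.78^2·0.22^1 = 0.40154
C(3,3)·0.78^3·0.22^0 = 0.47455
Sum = 0.876

0.876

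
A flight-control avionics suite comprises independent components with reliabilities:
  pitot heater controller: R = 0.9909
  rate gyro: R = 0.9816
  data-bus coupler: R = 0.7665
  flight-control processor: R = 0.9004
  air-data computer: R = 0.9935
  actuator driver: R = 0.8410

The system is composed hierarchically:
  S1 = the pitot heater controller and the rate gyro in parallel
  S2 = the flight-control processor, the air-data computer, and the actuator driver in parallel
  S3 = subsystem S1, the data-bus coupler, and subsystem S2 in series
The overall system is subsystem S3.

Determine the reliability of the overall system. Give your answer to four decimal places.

0.7663

Parallel (pitot heater controller and rate gyro): 1 − (1 − 0.990900)(1 − 0.981600) = 0.999833
Parallel (flight-control processor, air-data computer, and actuator driver): 1 − (1 − 0.900400)(1 − 0.993500)(1 − 0.841000) = 0.999897
Series ([0.999833], data-bus coupler, and [0.999897]): 0.999833 × 0.766500 × 0.999897 = 0.7663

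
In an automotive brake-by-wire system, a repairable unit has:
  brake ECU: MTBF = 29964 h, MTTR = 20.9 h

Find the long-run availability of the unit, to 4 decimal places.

A(brake ECU) = MTBF/(MTBF+MTTR) = 29964/(29964+20.9) = 0.9993

0.9993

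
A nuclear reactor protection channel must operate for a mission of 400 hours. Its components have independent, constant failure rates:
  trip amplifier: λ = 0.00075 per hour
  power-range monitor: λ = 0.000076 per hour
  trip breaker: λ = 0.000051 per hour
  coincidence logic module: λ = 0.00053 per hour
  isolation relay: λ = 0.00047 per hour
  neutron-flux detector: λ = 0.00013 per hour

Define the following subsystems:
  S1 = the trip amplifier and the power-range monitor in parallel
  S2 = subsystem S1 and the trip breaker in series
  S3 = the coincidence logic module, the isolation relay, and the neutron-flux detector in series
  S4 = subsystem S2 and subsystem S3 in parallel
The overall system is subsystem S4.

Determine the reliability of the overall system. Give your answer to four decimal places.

0.9899

R(trip amplifier) = exp(−0.00075 × 400) = 0.740818
R(power-range monitor) = exp(−0.000076 × 400) = 0.970057
R(trip breaker) = exp(−0.000051 × 400) = 0.979807
R(coincidence logic module) = exp(−0.00053 × 400) = 0.808965
R(isolation relay) = exp(−0.00047 × 400) = 0.828615
R(neutron-flux detector) = exp(−0.00013 × 400) = 0.949329
Parallel (trip amplifier and power-range monitor): 1 − (1 − 0.740818)(1 − 0.970057) = 0.992239
Series ([0.992239] and trip breaker): 0.992239 × 0.979807 = 0.972203
Series (coincidence logic module, isolation relay, and neutron-flux detector): 0.808965 × 0.828615 × 0.949329 = 0.636355
Parallel ([0.972203] and [0.636355]): 1 − (1 − 0.972203)(1 − 0.636355) = 0.9899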